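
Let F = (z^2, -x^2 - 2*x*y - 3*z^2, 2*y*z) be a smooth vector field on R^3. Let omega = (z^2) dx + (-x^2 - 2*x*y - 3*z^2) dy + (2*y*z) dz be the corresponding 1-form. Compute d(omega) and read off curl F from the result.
d(omega) = (8*z) dy ∧ dz + (2*z) dz ∧ dx + (-2*x - 2*y) dx ∧ dy; curl F = (8*z, 2*z, -2*x - 2*y)

d omega = sum_{i<j} (∂f_j/∂x_i - ∂f_i/∂x_j) dx_i ∧ dx_j. Under the identification (dy ∧ dz, dz ∧ dx, dx ∧ dy) ↔ (e_x, e_y, e_z), the coefficients are exactly the components of curl F. Compute:
  ∂R/∂y - ∂Q/∂z = (2*z) - (-6*z) = 8*z
  ∂P/∂z - ∂R/∂x = (2*z) - (0) = 2*z
  ∂Q/∂x - ∂P/∂y = (-2*x - 2*y) - (0) = -2*x - 2*y.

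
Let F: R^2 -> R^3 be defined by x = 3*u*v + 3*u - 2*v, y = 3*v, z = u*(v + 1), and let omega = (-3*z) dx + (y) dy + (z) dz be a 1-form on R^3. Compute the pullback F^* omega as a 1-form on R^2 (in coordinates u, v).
F^* omega = (8*u*(-v^2 - 2*v - 1)) du + (-8*u^2*v - 8*u^2 + 6*u*v + 6*u + 9*v) dv

Using F^*(f dg) = (f ∘ F) d(g ∘ F), substitute each coordinate x_i by F_i(u, v) in f_i, and replace dx_i by d F_i = (∂F_i/∂u) du + (∂F_i/∂v) dv.
  For the x component: f_1(F) = 3*u*(-v - 1); d F_1 = (3*v + 3) du + (3*u - 2) dv
  For the y component: f_2(F) = 3*v; d F_2 = (0) du + (3) dv
  For the z component: f_3(F) = u*(v + 1); d F_3 = (v + 1) du + (u) dv
Combining and collecting du, dv coefficients:
  coeff of du: 8*u*(-v^2 - 2*v - 1)
  coeff of dv: -8*u^2*v - 8*u^2 + 6*u*v + 6*u + 9*v
F^* omega = (8*u*(-v^2 - 2*v - 1)) du + (-8*u^2*v - 8*u^2 + 6*u*v + 6*u + 9*v) dv.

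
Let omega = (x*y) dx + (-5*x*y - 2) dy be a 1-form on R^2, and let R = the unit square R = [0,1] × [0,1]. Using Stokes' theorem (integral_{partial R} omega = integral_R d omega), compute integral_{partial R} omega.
integral_(partial R) omega = -3

Stokes: integral_partial_R omega = integral_R d omega with d omega = (∂Q/∂x - ∂P/∂y) dx ∧ dy.
  ∂Q/∂x = -5*y
  ∂P/∂y = x
  integrand = ∂Q/∂x - ∂P/∂y = -x - 5*y.
Integrating over R: integral_0^1 integral_0^1 (-x - 5*y) dx dy = -3.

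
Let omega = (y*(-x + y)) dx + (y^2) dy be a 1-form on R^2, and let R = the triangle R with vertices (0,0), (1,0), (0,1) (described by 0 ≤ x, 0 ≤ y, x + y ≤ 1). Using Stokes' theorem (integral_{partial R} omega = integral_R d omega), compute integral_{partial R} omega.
integral_(partial R) omega = -1/6

Stokes: integral_partial_R omega = integral_R d omega with d omega = (∂Q/∂x - ∂P/∂y) dx ∧ dy.
  ∂Q/∂x = 0
  ∂P/∂y = -x + 2*y
  integrand = ∂Q/∂x - ∂P/∂y = x - 2*y.
Integrating over R: integral_0^1 integral_0^{1-x} (x - 2*y) dy dx = -1/6.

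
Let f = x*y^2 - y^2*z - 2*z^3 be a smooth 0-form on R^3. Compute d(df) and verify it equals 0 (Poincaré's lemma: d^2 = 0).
d(df) = 0

Step 1: df = sum_i (∂f/∂x_i) dx_i = (y^2) dx + (2*y*(x - z)) dy + (-y^2 - 6*z^2) dz.
Step 2: Apply d again. Using the 1-form formula, the coefficient of dx ∧ dy in d(df) is ∂^2 f/∂x ∂y - ∂^2 f/∂y ∂x = (2*y) - (2*y) = 0 (equality of mixed partials for smooth f).
Similarly for dx ∧ dz and dy ∧ dz — all coefficients vanish. So d(df) = 0.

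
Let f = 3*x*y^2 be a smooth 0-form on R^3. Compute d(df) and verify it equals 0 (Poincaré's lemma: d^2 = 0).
d(df) = 0

Step 1: df = sum_i (∂f/∂x_i) dx_i = (3*y^2) dx + (6*x*y) dy + (0) dz.
Step 2: Apply d again. Using the 1-form formula, the coefficient of dx ∧ dy in d(df) is ∂^2 f/∂x ∂y - ∂^2 f/∂y ∂x = (6*y) - (6*y) = 0 (equality of mixed partials for smooth f).
Similarly for dx ∧ dz and dy ∧ dz — all coefficients vanish. So d(df) = 0.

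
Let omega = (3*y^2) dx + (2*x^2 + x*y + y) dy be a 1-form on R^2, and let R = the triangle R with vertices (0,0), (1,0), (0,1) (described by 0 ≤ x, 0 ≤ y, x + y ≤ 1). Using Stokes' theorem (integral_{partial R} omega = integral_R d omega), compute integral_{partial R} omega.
integral_(partial R) omega = -1/6

Stokes: integral_partial_R omega = integral_R d omega with d omega = (∂Q/∂x - ∂P/∂y) dx ∧ dy.
  ∂Q/∂x = 4*x + y
  ∂P/∂y = 6*y
  integrand = ∂Q/∂x - ∂P/∂y = 4*x - 5*y.
Integrating over R: integral_0^1 integral_0^{1-x} (4*x - 5*y) dy dx = -1/6.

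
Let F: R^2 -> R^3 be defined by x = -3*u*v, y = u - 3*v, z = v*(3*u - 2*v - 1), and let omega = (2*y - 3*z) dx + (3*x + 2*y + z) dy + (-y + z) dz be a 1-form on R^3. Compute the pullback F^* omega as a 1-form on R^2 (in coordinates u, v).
F^* omega = (36*u*v^2 - 15*u*v + 2*u - 24*v^3 + 13*v^2 - 7*v) du + (36*u^2*v - 9*u^2 - 36*u*v^2 + 34*u*v - 5*u + 8*v^3 + 19*v) dv

Using F^*(f dg) = (f ∘ F) d(g ∘ F), substitute each coordinate x_i by F_i(u, v) in f_i, and replace dx_i by d F_i = (∂F_i/∂u) du + (∂F_i/∂v) dv.
  For the x component: f_1(F) = -9*u*v + 2*u + 6*v^2 - 3*v; d F_1 = (-3*v) du + (-3*u) dv
  For the y component: f_2(F) = -6*u*v + 2*u - 2*v^2 - 7*v; d F_2 = (1) du + (-3) dv
  For the z component: f_3(F) = 3*u*v - u - 2*v^2 + 2*v; d F_3 = (3*v) du + (3*u - 4*v - 1) dv
Combining and collecting du, dv coefficients:
  coeff of du: 36*u*v^2 - 15*u*v + 2*u - 24*v^3 + 13*v^2 - 7*v
  coeff of dv: 36*u^2*v - 9*u^2 - 36*u*v^2 + 34*u*v - 5*u + 8*v^3 + 19*v
F^* omega = (36*u*v^2 - 15*u*v + 2*u - 24*v^3 + 13*v^2 - 7*v) du + (36*u^2*v - 9*u^2 - 36*u*v^2 + 34*u*v - 5*u + 8*v^3 + 19*v) dv.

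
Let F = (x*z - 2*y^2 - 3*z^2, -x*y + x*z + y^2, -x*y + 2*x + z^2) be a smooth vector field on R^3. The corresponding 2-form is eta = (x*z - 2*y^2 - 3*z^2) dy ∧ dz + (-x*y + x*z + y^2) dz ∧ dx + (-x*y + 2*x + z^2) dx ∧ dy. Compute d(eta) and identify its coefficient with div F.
d(eta) = (-x + 2*y + 3*z) dx ∧ dy ∧ dz; div F = -x + 2*y + 3*z

For a 2-form in R^3 of the form above, applying d gives a 3-form with coefficient ∂P/∂x + ∂Q/∂y + ∂R/∂z:
  ∂P/∂x = z
  ∂Q/∂y = -x + 2*y
  ∂R/∂z = 2*z
Sum = -x + 2*y + 3*z, which is exactly div F.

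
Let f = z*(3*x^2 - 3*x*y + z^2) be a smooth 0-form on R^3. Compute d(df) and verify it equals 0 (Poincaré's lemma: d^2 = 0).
d(df) = 0

Step 1: df = sum_i (∂f/∂x_i) dx_i = (3*z*(2*x - y)) dx + (-3*x*z) dy + (3*x^2 - 3*x*y + 3*z^2) dz.
Step 2: Apply d again. Using the 1-form formula, the coefficient of dx ∧ dy in d(df) is ∂^2 f/∂x ∂y - ∂^2 f/∂y ∂x = (-3*z) - (-3*z) = 0 (equality of mixed partials for smooth f).
Similarly for dx ∧ dz and dy ∧ dz — all coefficients vanish. So d(df) = 0.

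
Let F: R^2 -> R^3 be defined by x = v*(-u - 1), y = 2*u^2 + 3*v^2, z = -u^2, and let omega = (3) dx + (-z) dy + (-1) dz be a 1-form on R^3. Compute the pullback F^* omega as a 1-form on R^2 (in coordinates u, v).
F^* omega = (4*u^3 + 2*u - 3*v) du + (6*u^2*v - 3*u - 3) dv

Using F^*(f dg) = (f ∘ F) d(g ∘ F), substitute each coordinate x_i by F_i(u, v) in f_i, and replace dx_i by d F_i = (∂F_i/∂u) du + (∂F_i/∂v) dv.
  For the x component: f_1(F) = 3; d F_1 = (-v) du + (-u - 1) dv
  For the y component: f_2(F) = u^2; d F_2 = (4*u) du + (6*v) dv
  For the z component: f_3(F) = -1; d F_3 = (-2*u) du + (0) dv
Combining and collecting du, dv coefficients:
  coeff of du: 4*u^3 + 2*u - 3*v
  coeff of dv: 6*u^2*v - 3*u - 3
F^* omega = (4*u^3 + 2*u - 3*v) du + (6*u^2*v - 3*u - 3) dv.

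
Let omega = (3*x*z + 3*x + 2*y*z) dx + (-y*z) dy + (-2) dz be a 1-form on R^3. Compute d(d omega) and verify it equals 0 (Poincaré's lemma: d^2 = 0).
d(d omega) = 0

Step 1: d omega = sum_{i<j} (∂f_j/∂x_i - ∂f_i/∂x_j) dx_i ∧ dx_j:
  coeff of dx ∧ dy: -2*z
  coeff of dx ∧ dz: -3*x - 2*y
  coeff of dy ∧ dz: y
Step 2: Apply d again to each 2-form coefficient. The only possible 3-form in R^3 is dx ∧ dy ∧ dz, with coefficient
  ∂(coeff of dy∧dz)/∂x - ∂(coeff of dx∧dz)/∂y + ∂(coeff of dx∧dy)/∂z
  = ∂/∂x (y) - ∂/∂y (-3*x - 2*y) + ∂/∂z (-2*z).
Each of these terms simplifies to sums of mixed partials that cancel in pairs. The result is 0 (by equality of mixed partials for smooth functions — Schwarz / Clairaut).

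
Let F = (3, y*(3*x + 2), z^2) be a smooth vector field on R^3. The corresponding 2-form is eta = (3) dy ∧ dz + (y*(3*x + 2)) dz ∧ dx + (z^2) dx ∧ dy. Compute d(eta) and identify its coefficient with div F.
d(eta) = (3*x + 2*z + 2) dx ∧ dy ∧ dz; div F = 3*x + 2*z + 2

For a 2-form in R^3 of the form above, applying d gives a 3-form with coefficient ∂P/∂x + ∂Q/∂y + ∂R/∂z:
  ∂P/∂x = 0
  ∂Q/∂y = 3*x + 2
  ∂R/∂z = 2*z
Sum = 3*x + 2*z + 2, which is exactly div F.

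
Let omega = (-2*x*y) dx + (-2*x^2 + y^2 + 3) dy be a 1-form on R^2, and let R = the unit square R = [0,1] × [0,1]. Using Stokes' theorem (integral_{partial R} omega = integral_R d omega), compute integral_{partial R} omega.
integral_(partial R) omega = -1

Stokes: integral_partial_R omega = integral_R d omega with d omega = (∂Q/∂x - ∂P/∂y) dx ∧ dy.
  ∂Q/∂x = -4*x
  ∂P/∂y = -2*x
  integrand = ∂Q/∂x - ∂P/∂y = -2*x.
Integrating over R: integral_0^1 integral_0^1 (-2*x) dx dy = -1.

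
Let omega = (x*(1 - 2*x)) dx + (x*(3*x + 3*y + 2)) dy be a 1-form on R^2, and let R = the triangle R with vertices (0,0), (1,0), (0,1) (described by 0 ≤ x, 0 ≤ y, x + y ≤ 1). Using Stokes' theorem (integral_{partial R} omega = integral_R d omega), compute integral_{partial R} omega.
integral_(partial R) omega = 5/2

Stokes: integral_partial_R omega = integral_R d omega with d omega = (∂Q/∂x - ∂P/∂y) dx ∧ dy.
  ∂Q/∂x = 6*x + 3*y + 2
  ∂P/∂y = 0
  integrand = ∂Q/∂x - ∂P/∂y = 6*x + 3*y + 2.
Integrating over R: integral_0^1 integral_0^{1-x} (6*x + 3*y + 2) dy dx = 5/2.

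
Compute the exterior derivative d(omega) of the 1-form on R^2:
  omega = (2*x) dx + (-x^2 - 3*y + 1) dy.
d(omega) = (-2*x) dx ∧ dy

For a 1-form omega = sum_i f_i dx_i, the exterior derivative is
  d(omega) = sum_{i < j} (∂f_j/∂x_i - ∂f_i/∂x_j) dx_i ∧ dx_j.
  coefficient of dx ∧ dy: ∂f_2/∂x - ∂f_1/∂y = ∂(-x^2 - 3*y + 1)/∂x - ∂(2*x)/∂y = -2*x
Assembling: d(omega) = (-2*x) dx ∧ dy.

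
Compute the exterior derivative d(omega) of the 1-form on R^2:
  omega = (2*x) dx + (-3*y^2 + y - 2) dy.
d(omega) = 0

For a 1-form omega = sum_i f_i dx_i, the exterior derivative is
  d(omega) = sum_{i < j} (∂f_j/∂x_i - ∂f_i/∂x_j) dx_i ∧ dx_j.

Assembling: d(omega) = 0.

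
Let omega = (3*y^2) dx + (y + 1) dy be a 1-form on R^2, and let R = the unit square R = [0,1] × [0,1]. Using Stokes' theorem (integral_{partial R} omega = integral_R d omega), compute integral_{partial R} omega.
integral_(partial R) omega = -3

Stokes: integral_partial_R omega = integral_R d omega with d omega = (∂Q/∂x - ∂P/∂y) dx ∧ dy.
  ∂Q/∂x = 0
  ∂P/∂y = 6*y
  integrand = ∂Q/∂x - ∂P/∂y = -6*y.
Integrating over R: integral_0^1 integral_0^1 (-6*y) dx dy = -3.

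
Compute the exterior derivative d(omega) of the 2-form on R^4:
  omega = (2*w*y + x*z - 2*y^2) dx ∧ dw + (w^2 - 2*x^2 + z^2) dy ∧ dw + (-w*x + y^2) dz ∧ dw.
d(omega) = (-2*w - 4*x + 4*y) dx ∧ dy ∧ dw + (-w - x) dx ∧ dz ∧ dw + (2*y - 2*z) dy ∧ dz ∧ dw

For a 2-form omega = sum_{i<j} g_{ij} dx_i ∧ dx_j, the exterior derivative is
  d(omega) = sum_{i<j} d(g_{ij}) ∧ dx_i ∧ dx_j = sum_{i<j, k} (∂g_{ij}/∂x_k) dx_k ∧ dx_i ∧ dx_j.
Expand each term, using dx_k ∧ dx_i ∧ dx_j = sgn(permutation) dx_{(a)} ∧ dx_{(b)} ∧ dx_{(c)} with (a < b < c) sorted:
  d(2*w*y + x*z - 2*y^2) includes (∂/∂y)(2*w*y + x*z - 2*y^2) dy = (2*w - 4*y) dy, which multiplied by dx ∧ dw gives (-2*w + 4*y) dx ∧ dy ∧ dw
  d(2*w*y + x*z - 2*y^2) includes (∂/∂z)(2*w*y + x*z - 2*y^2) dz = (x) dz, which multiplied by dx ∧ dw gives (-x) dx ∧ dz ∧ dw
  d(w^2 - 2*x^2 + z^2) includes (∂/∂x)(w^2 - 2*x^2 + z^2) dx = (-4*x) dx, which multiplied by dy ∧ dw gives (-4*x) dx ∧ dy ∧ dw
  d(w^2 - 2*x^2 + z^2) includes (∂/∂z)(w^2 - 2*x^2 + z^2) dz = (2*z) dz, which multiplied by dy ∧ dw gives (-2*z) dy ∧ dz ∧ dw
  d(-w*x + y^2) includes (∂/∂x)(-w*x + y^2) dx = (-w) dx, which multiplied by dz ∧ dw gives (-w) dx ∧ dz ∧ dw
  d(-w*x + y^2) includes (∂/∂y)(-w*x + y^2) dy = (2*y) dy, which multiplied by dz ∧ dw gives (2*y) dy ∧ dz ∧ dw
Collecting like 3-forms: d(omega) = (-2*w - 4*x + 4*y) dx ∧ dy ∧ dw + (-w - x) dx ∧ dz ∧ dw + (2*y - 2*z) dy ∧ dz ∧ dw.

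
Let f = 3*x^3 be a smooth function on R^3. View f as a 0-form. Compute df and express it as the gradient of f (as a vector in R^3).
df = (9*x^2) dx + (0) dy + (0) dz; grad f = (9*x^2, 0, 0)

For a 0-form f, d f = (∂f/∂x) dx + (∂f/∂y) dy + (∂f/∂z) dz. The components of the vector representation are exactly the entries of grad f in Cartesian coordinates:
  ∂f/∂x = 9*x^2
  ∂f/∂y = 0
  ∂f/∂z = 0.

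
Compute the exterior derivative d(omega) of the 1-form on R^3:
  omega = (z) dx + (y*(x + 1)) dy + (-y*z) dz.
d(omega) = (y) dx ∧ dy + (-1) dx ∧ dz + (-z) dy ∧ dz

For a 1-form omega = sum_i f_i dx_i, the exterior derivative is
  d(omega) = sum_{i < j} (∂f_j/∂x_i - ∂f_i/∂x_j) dx_i ∧ dx_j.
  coefficient of dx ∧ dy: ∂f_2/∂x - ∂f_1/∂y = ∂(y*(x + 1))/∂x - ∂(z)/∂y = y
  coefficient of dx ∧ dz: ∂f_3/∂x - ∂f_1/∂z = ∂(-y*z)/∂x - ∂(z)/∂z = -1
  coefficient of dy ∧ dz: ∂f_3/∂y - ∂f_2/∂z = ∂(-y*z)/∂y - ∂(y*(x + 1))/∂z = -z
Assembling: d(omega) = (y) dx ∧ dy + (-1) dx ∧ dz + (-z) dy ∧ dz.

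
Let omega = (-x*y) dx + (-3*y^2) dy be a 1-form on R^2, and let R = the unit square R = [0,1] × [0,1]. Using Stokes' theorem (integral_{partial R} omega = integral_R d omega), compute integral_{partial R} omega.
integral_(partial R) omega = 1/2

Stokes: integral_partial_R omega = integral_R d omega with d omega = (∂Q/∂x - ∂P/∂y) dx ∧ dy.
  ∂Q/∂x = 0
  ∂P/∂y = -x
  integrand = ∂Q/∂x - ∂P/∂y = x.
Integrating over R: integral_0^1 integral_0^1 (x) dx dy = 1/2.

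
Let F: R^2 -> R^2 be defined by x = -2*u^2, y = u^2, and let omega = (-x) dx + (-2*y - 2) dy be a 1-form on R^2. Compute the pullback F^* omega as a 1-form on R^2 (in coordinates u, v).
F^* omega = (-12*u^3 - 4*u) du

Using F^*(f dg) = (f ∘ F) d(g ∘ F), substitute each coordinate x_i by F_i(u, v) in f_i, and replace dx_i by d F_i = (∂F_i/∂u) du + (∂F_i/∂v) dv.
  For the x component: f_1(F) = 2*u^2; d F_1 = (-4*u) du + (0) dv
  For the y component: f_2(F) = -2*u^2 - 2; d F_2 = (2*u) du + (0) dv
Combining and collecting du, dv coefficients:
  coeff of du: -12*u^3 - 4*u
  coeff of dv: 0
F^* omega = (-12*u^3 - 4*u) du.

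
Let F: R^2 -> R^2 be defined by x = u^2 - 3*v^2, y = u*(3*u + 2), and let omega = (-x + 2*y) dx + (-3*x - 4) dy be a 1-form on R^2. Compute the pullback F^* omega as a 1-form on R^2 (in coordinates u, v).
F^* omega = (-8*u^3 + 2*u^2 + 60*u*v^2 - 24*u + 18*v^2 - 8) du + (6*v*(-5*u^2 - 4*u - 3*v^2)) dv

Using F^*(f dg) = (f ∘ F) d(g ∘ F), substitute each coordinate x_i by F_i(u, v) in f_i, and replace dx_i by d F_i = (∂F_i/∂u) du + (∂F_i/∂v) dv.
  For the x component: f_1(F) = 5*u^2 + 4*u + 3*v^2; d F_1 = (2*u) du + (-6*v) dv
  For the y component: f_2(F) = -3*u^2 + 9*v^2 - 4; d F_2 = (6*u + 2) du + (0) dv
Combining and collecting du, dv coefficients:
  coeff of du: -8*u^3 + 2*u^2 + 60*u*v^2 - 24*u + 18*v^2 - 8
  coeff of dv: 6*v*(-5*u^2 - 4*u - 3*v^2)
F^* omega = (-8*u^3 + 2*u^2 + 60*u*v^2 - 24*u + 18*v^2 - 8) du + (6*v*(-5*u^2 - 4*u - 3*v^2)) dv.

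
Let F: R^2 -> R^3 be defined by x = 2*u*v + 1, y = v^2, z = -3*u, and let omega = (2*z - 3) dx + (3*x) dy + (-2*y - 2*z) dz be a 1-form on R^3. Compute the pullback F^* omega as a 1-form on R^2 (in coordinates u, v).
F^* omega = (-12*u*v - 18*u + 6*v^2 - 6*v) du + (-12*u^2 + 12*u*v^2 - 6*u + 6*v) dv

Using F^*(f dg) = (f ∘ F) d(g ∘ F), substitute each coordinate x_i by F_i(u, v) in f_i, and replace dx_i by d F_i = (∂F_i/∂u) du + (∂F_i/∂v) dv.
  For the x component: f_1(F) = -6*u - 3; d F_1 = (2*v) du + (2*u) dv
  For the y component: f_2(F) = 6*u*v + 3; d F_2 = (0) du + (2*v) dv
  For the z component: f_3(F) = 6*u - 2*v^2; d F_3 = (-3) du + (0) dv
Combining and collecting du, dv coefficients:
  coeff of du: -12*u*v - 18*u + 6*v^2 - 6*v
  coeff of dv: -12*u^2 + 12*u*v^2 - 6*u + 6*v
F^* omega = (-12*u*v - 18*u + 6*v^2 - 6*v) du + (-12*u^2 + 12*u*v^2 - 6*u + 6*v) dv.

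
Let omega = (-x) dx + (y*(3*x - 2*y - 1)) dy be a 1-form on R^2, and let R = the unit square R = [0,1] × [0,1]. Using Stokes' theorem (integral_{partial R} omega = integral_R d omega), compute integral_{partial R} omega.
integral_(partial R) omega = 3/2

Stokes: integral_partial_R omega = integral_R d omega with d omega = (∂Q/∂x - ∂P/∂y) dx ∧ dy.
  ∂Q/∂x = 3*y
  ∂P/∂y = 0
  integrand = ∂Q/∂x - ∂P/∂y = 3*y.
Integrating over R: integral_0^1 integral_0^1 (3*y) dx dy = 3/2.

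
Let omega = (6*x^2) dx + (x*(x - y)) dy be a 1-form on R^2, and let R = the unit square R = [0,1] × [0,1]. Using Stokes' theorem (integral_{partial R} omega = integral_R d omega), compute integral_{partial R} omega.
integral_(partial R) omega = 1/2

Stokes: integral_partial_R omega = integral_R d omega with d omega = (∂Q/∂x - ∂P/∂y) dx ∧ dy.
  ∂Q/∂x = 2*x - y
  ∂P/∂y = 0
  integrand = ∂Q/∂x - ∂P/∂y = 2*x - y.
Integrating over R: integral_0^1 integral_0^1 (2*x - y) dx dy = 1/2.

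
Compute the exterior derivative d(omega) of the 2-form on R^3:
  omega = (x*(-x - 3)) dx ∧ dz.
d(omega) = 0

For a 2-form omega = sum_{i<j} g_{ij} dx_i ∧ dx_j, the exterior derivative is
  d(omega) = sum_{i<j} d(g_{ij}) ∧ dx_i ∧ dx_j = sum_{i<j, k} (∂g_{ij}/∂x_k) dx_k ∧ dx_i ∧ dx_j.
Expand each term, using dx_k ∧ dx_i ∧ dx_j = sgn(permutation) dx_{(a)} ∧ dx_{(b)} ∧ dx_{(c)} with (a < b < c) sorted:

Collecting like 3-forms: d(omega) = 0.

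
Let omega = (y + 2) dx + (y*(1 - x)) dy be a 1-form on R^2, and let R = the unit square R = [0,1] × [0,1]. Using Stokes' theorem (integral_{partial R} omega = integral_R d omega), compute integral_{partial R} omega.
integral_(partial R) omega = -3/2

Stokes: integral_partial_R omega = integral_R d omega with d omega = (∂Q/∂x - ∂P/∂y) dx ∧ dy.
  ∂Q/∂x = -y
  ∂P/∂y = 1
  integrand = ∂Q/∂x - ∂P/∂y = -y - 1.
Integrating over R: integral_0^1 integral_0^1 (-y - 1) dx dy = -3/2.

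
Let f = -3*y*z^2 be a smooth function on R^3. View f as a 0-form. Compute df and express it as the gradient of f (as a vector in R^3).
df = (0) dx + (-3*z^2) dy + (-6*y*z) dz; grad f = (0, -3*z^2, -6*y*z)

For a 0-form f, d f = (∂f/∂x) dx + (∂f/∂y) dy + (∂f/∂z) dz. The components of the vector representation are exactly the entries of grad f in Cartesian coordinates:
  ∂f/∂x = 0
  ∂f/∂y = -3*z^2
  ∂f/∂z = -6*y*z.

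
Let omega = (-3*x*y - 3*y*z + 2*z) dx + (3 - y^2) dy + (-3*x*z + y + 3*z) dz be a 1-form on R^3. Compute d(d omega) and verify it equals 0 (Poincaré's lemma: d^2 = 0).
d(d omega) = 0

Step 1: d omega = sum_{i<j} (∂f_j/∂x_i - ∂f_i/∂x_j) dx_i ∧ dx_j:
  coeff of dx ∧ dy: 3*x + 3*z
  coeff of dx ∧ dz: 3*y - 3*z - 2
  coeff of dy ∧ dz: 1
Step 2: Apply d again to each 2-form coefficient. The only possible 3-form in R^3 is dx ∧ dy ∧ dz, with coefficient
  ∂(coeff of dy∧dz)/∂x - ∂(coeff of dx∧dz)/∂y + ∂(coeff of dx∧dy)/∂z
  = ∂/∂x (1) - ∂/∂y (3*y - 3*z - 2) + ∂/∂z (3*x + 3*z).
Each of these terms simplifies to sums of mixed partials that cancel in pairs. The result is 0 (by equality of mixed partials for smooth functions — Schwarz / Clairaut).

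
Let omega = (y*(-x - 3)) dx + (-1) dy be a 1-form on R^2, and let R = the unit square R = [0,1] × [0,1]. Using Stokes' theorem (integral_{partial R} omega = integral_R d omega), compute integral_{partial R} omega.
integral_(partial R) omega = 7/2

Stokes: integral_partial_R omega = integral_R d omega with d omega = (∂Q/∂x - ∂P/∂y) dx ∧ dy.
  ∂Q/∂x = 0
  ∂P/∂y = -x - 3
  integrand = ∂Q/∂x - ∂P/∂y = x + 3.
Integrating over R: integral_0^1 integral_0^1 (x + 3) dx dy = 7/2.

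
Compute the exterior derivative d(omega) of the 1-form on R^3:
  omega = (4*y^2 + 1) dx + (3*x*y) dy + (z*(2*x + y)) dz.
d(omega) = (-5*y) dx ∧ dy + (2*z) dx ∧ dz + (z) dy ∧ dz

For a 1-form omega = sum_i f_i dx_i, the exterior derivative is
  d(omega) = sum_{i < j} (∂f_j/∂x_i - ∂f_i/∂x_j) dx_i ∧ dx_j.
  coefficient of dx ∧ dy: ∂f_2/∂x - ∂f_1/∂y = ∂(3*x*y)/∂x - ∂(4*y^2 + 1)/∂y = -5*y
  coefficient of dx ∧ dz: ∂f_3/∂x - ∂f_1/∂z = ∂(z*(2*x + y))/∂x - ∂(4*y^2 + 1)/∂z = 2*z
  coefficient of dy ∧ dz: ∂f_3/∂y - ∂f_2/∂z = ∂(z*(2*x + y))/∂y - ∂(3*x*y)/∂z = z
Assembling: d(omega) = (-5*y) dx ∧ dy + (2*z) dx ∧ dz + (z) dy ∧ dz.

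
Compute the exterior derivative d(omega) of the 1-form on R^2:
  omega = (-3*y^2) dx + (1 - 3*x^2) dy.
d(omega) = (-6*x + 6*y) dx ∧ dy

For a 1-form omega = sum_i f_i dx_i, the exterior derivative is
  d(omega) = sum_{i < j} (∂f_j/∂x_i - ∂f_i/∂x_j) dx_i ∧ dx_j.
  coefficient of dx ∧ dy: ∂f_2/∂x - ∂f_1/∂y = ∂(1 - 3*x^2)/∂x - ∂(-3*y^2)/∂y = -6*x + 6*y
Assembling: d(omega) = (-6*x + 6*y) dx ∧ dy.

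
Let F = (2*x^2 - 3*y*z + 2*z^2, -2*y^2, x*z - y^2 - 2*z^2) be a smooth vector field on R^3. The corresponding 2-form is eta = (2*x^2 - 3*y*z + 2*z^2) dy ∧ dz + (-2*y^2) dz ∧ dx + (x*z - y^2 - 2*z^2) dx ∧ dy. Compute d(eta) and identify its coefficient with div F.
d(eta) = (5*x - 4*y - 4*z) dx ∧ dy ∧ dz; div F = 5*x - 4*y - 4*z

For a 2-form in R^3 of the form above, applying d gives a 3-form with coefficient ∂P/∂x + ∂Q/∂y + ∂R/∂z:
  ∂P/∂x = 4*x
  ∂Q/∂y = -4*y
  ∂R/∂z = x - 4*z
Sum = 5*x - 4*y - 4*z, which is exactly div F.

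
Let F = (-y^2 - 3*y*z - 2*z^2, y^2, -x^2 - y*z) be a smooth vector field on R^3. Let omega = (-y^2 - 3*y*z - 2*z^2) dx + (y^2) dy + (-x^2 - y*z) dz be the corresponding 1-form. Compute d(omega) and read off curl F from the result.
d(omega) = (-z) dy ∧ dz + (2*x - 3*y - 4*z) dz ∧ dx + (2*y + 3*z) dx ∧ dy; curl F = (-z, 2*x - 3*y - 4*z, 2*y + 3*z)

d omega = sum_{i<j} (∂f_j/∂x_i - ∂f_i/∂x_j) dx_i ∧ dx_j. Under the identification (dy ∧ dz, dz ∧ dx, dx ∧ dy) ↔ (e_x, e_y, e_z), the coefficients are exactly the components of curl F. Compute:
  ∂R/∂y - ∂Q/∂z = (-z) - (0) = -z
  ∂P/∂z - ∂R/∂x = (-3*y - 4*z) - (-2*x) = 2*x - 3*y - 4*z
  ∂Q/∂x - ∂P/∂y = (0) - (-2*y - 3*z) = 2*y + 3*z.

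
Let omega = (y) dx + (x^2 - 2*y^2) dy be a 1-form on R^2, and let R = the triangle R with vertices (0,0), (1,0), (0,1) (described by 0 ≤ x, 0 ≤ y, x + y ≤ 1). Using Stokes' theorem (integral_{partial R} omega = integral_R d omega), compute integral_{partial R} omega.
integral_(partial R) omega = -1/6

Stokes: integral_partial_R omega = integral_R d omega with d omega = (∂Q/∂x - ∂P/∂y) dx ∧ dy.
  ∂Q/∂x = 2*x
  ∂P/∂y = 1
  integrand = ∂Q/∂x - ∂P/∂y = 2*x - 1.
Integrating over R: integral_0^1 integral_0^{1-x} (2*x - 1) dy dx = -1/6.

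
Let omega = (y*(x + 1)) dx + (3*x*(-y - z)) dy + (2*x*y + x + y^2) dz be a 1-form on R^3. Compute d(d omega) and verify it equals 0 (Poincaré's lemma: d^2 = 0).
d(d omega) = 0

Step 1: d omega = sum_{i<j} (∂f_j/∂x_i - ∂f_i/∂x_j) dx_i ∧ dx_j:
  coeff of dx ∧ dy: -x - 3*y - 3*z - 1
  coeff of dx ∧ dz: 2*y + 1
  coeff of dy ∧ dz: 5*x + 2*y
Step 2: Apply d again to each 2-form coefficient. The only possible 3-form in R^3 is dx ∧ dy ∧ dz, with coefficient
  ∂(coeff of dy∧dz)/∂x - ∂(coeff of dx∧dz)/∂y + ∂(coeff of dx∧dy)/∂z
  = ∂/∂x (5*x + 2*y) - ∂/∂y (2*y + 1) + ∂/∂z (-x - 3*y - 3*z - 1).
Each of these terms simplifies to sums of mixed partials that cancel in pairs. The result is 0 (by equality of mixed partials for smooth functions — Schwarz / Clairaut).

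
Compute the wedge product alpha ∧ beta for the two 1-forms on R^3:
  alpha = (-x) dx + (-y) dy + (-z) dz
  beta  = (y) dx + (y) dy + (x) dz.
alpha ∧ beta = (y*(-x + y)) dx ∧ dy + (-x^2 + y*z) dx ∧ dz + (y*(-x + z)) dy ∧ dz

Distribute the wedge, using dx_i ∧ dx_j = -dx_j ∧ dx_i and dx_i ∧ dx_i = 0. For each pair (i, j) with i < j, the coefficient of dx_i ∧ dx_j in alpha ∧ beta is (alpha_i * beta_j - alpha_j * beta_i). Collecting: alpha ∧ beta = (y*(-x + y)) dx ∧ dy + (-x^2 + y*z) dx ∧ dz + (y*(-x + z)) dy ∧ dz.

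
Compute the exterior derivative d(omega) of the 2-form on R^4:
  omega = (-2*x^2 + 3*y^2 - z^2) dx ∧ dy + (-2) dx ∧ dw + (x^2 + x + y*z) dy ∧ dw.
d(omega) = (-2*z) dx ∧ dy ∧ dz + (2*x + 1) dx ∧ dy ∧ dw + (-y) dy ∧ dz ∧ dw

For a 2-form omega = sum_{i<j} g_{ij} dx_i ∧ dx_j, the exterior derivative is
  d(omega) = sum_{i<j} d(g_{ij}) ∧ dx_i ∧ dx_j = sum_{i<j, k} (∂g_{ij}/∂x_k) dx_k ∧ dx_i ∧ dx_j.
Expand each term, using dx_k ∧ dx_i ∧ dx_j = sgn(permutation) dx_{(a)} ∧ dx_{(b)} ∧ dx_{(c)} with (a < b < c) sorted:
  d(-2*x^2 + 3*y^2 - z^2) includes (∂/∂z)(-2*x^2 + 3*y^2 - z^2) dz = (-2*z) dz, which multiplied by dx ∧ dy gives (-2*z) dx ∧ dy ∧ dz
  d(x^2 + x + y*z) includes (∂/∂x)(x^2 + x + y*z) dx = (2*x + 1) dx, which multiplied by dy ∧ dw gives (2*x + 1) dx ∧ dy ∧ dw
  d(x^2 + x + y*z) includes (∂/∂z)(x^2 + x + y*z) dz = (y) dz, which multiplied by dy ∧ dw gives (-y) dy ∧ dz ∧ dw
Collecting like 3-forms: d(omega) = (-2*z) dx ∧ dy ∧ dz + (2*x + 1) dx ∧ dy ∧ dw + (-y) dy ∧ dz ∧ dw.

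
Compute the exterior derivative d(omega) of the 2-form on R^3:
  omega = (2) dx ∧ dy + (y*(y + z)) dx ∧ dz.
d(omega) = (-2*y - z) dx ∧ dy ∧ dz

For a 2-form omega = sum_{i<j} g_{ij} dx_i ∧ dx_j, the exterior derivative is
  d(omega) = sum_{i<j} d(g_{ij}) ∧ dx_i ∧ dx_j = sum_{i<j, k} (∂g_{ij}/∂x_k) dx_k ∧ dx_i ∧ dx_j.
Expand each term, using dx_k ∧ dx_i ∧ dx_j = sgn(permutation) dx_{(a)} ∧ dx_{(b)} ∧ dx_{(c)} with (a < b < c) sorted:
  d(y*(y + z)) includes (∂/∂y)(y*(y + z)) dy = (2*y + z) dy, which multiplied by dx ∧ dz gives (-2*y - z) dx ∧ dy ∧ dz
Collecting like 3-forms: d(omega) = (-2*y - z) dx ∧ dy ∧ dz.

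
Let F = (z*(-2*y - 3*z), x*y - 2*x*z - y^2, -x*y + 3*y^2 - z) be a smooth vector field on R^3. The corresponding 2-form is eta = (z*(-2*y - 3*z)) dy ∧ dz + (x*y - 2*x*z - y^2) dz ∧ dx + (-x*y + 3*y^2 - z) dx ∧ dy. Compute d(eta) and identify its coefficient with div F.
d(eta) = (x - 2*y - 1) dx ∧ dy ∧ dz; div F = x - 2*y - 1

For a 2-form in R^3 of the form above, applying d gives a 3-form with coefficient ∂P/∂x + ∂Q/∂y + ∂R/∂z:
  ∂P/∂x = 0
  ∂Q/∂y = x - 2*y
  ∂R/∂z = -1
Sum = x - 2*y - 1, which is exactly div F.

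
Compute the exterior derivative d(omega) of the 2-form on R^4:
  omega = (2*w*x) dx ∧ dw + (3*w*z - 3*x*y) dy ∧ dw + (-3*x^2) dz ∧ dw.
d(omega) = (-3*y) dx ∧ dy ∧ dw + (-3*w) dy ∧ dz ∧ dw + (-6*x) dx ∧ dz ∧ dw

For a 2-form omega = sum_{i<j} g_{ij} dx_i ∧ dx_j, the exterior derivative is
  d(omega) = sum_{i<j} d(g_{ij}) ∧ dx_i ∧ dx_j = sum_{i<j, k} (∂g_{ij}/∂x_k) dx_k ∧ dx_i ∧ dx_j.
Expand each term, using dx_k ∧ dx_i ∧ dx_j = sgn(permutation) dx_{(a)} ∧ dx_{(b)} ∧ dx_{(c)} with (a < b < c) sorted:
  d(3*w*z - 3*x*y) includes (∂/∂x)(3*w*z - 3*x*y) dx = (-3*y) dx, which multiplied by dy ∧ dw gives (-3*y) dx ∧ dy ∧ dw
  d(3*w*z - 3*x*y) includes (∂/∂z)(3*w*z - 3*x*y) dz = (3*w) dz, which multiplied by dy ∧ dw gives (-3*w) dy ∧ dz ∧ dw
  d(-3*x^2) includes (∂/∂x)(-3*x^2) dx = (-6*x) dx, which multiplied by dz ∧ dw gives (-6*x) dx ∧ dz ∧ dw
Collecting like 3-forms: d(omega) = (-3*y) dx ∧ dy ∧ dw + (-3*w) dy ∧ dz ∧ dw + (-6*x) dx ∧ dz ∧ dw.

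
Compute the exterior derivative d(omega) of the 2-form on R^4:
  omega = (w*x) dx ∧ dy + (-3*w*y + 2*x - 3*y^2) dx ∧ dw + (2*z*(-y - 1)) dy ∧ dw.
d(omega) = (3*w + x + 6*y) dx ∧ dy ∧ dw + (2*y + 2) dy ∧ dz ∧ dw

For a 2-form omega = sum_{i<j} g_{ij} dx_i ∧ dx_j, the exterior derivative is
  d(omega) = sum_{i<j} d(g_{ij}) ∧ dx_i ∧ dx_j = sum_{i<j, k} (∂g_{ij}/∂x_k) dx_k ∧ dx_i ∧ dx_j.
Expand each term, using dx_k ∧ dx_i ∧ dx_j = sgn(permutation) dx_{(a)} ∧ dx_{(b)} ∧ dx_{(c)} with (a < b < c) sorted:
  d(w*x) includes (∂/∂w)(w*x) dw = (x) dw, which multiplied by dx ∧ dy gives (x) dx ∧ dy ∧ dw
  d(-3*w*y + 2*x - 3*y^2) includes (∂/∂y)(-3*w*y + 2*x - 3*y^2) dy = (-3*w - 6*y) dy, which multiplied by dx ∧ dw gives (3*w + 6*y) dx ∧ dy ∧ dw
  d(2*z*(-y - 1)) includes (∂/∂z)(2*z*(-y - 1)) dz = (-2*y - 2) dz, which multiplied by dy ∧ dw gives (2*y + 2) dy ∧ dz ∧ dw
Collecting like 3-forms: d(omega) = (3*w + x + 6*y) dx ∧ dy ∧ dw + (2*y + 2) dy ∧ dz ∧ dw.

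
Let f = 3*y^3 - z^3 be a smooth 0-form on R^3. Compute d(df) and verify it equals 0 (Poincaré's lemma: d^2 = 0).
d(df) = 0

Step 1: df = sum_i (∂f/∂x_i) dx_i = (0) dx + (9*y^2) dy + (-3*z^2) dz.
Step 2: Apply d again. Using the 1-form formula, the coefficient of dx ∧ dy in d(df) is ∂^2 f/∂x ∂y - ∂^2 f/∂y ∂x = (0) - (0) = 0 (equality of mixed partials for smooth f).
Similarly for dx ∧ dz and dy ∧ dz — all coefficients vanish. So d(df) = 0.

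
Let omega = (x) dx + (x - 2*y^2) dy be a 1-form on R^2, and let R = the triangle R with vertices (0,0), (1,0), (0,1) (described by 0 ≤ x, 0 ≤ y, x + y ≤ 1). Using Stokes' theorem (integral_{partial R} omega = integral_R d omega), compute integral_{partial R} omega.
integral_(partial R) omega = 1/2

Stokes: integral_partial_R omega = integral_R d omega with d omega = (∂Q/∂x - ∂P/∂y) dx ∧ dy.
  ∂Q/∂x = 1
  ∂P/∂y = 0
  integrand = ∂Q/∂x - ∂P/∂y = 1.
Integrating over R: integral_0^1 integral_0^{1-x} (1) dy dx = 1/2.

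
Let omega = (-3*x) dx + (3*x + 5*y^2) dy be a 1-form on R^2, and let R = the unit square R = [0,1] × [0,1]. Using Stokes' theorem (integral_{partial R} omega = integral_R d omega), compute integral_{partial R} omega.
integral_(partial R) omega = 3

Stokes: integral_partial_R omega = integral_R d omega with d omega = (∂Q/∂x - ∂P/∂y) dx ∧ dy.
  ∂Q/∂x = 3
  ∂P/∂y = 0
  integrand = ∂Q/∂x - ∂P/∂y = 3.
Integrating over R: integral_0^1 integral_0^1 (3) dx dy = 3.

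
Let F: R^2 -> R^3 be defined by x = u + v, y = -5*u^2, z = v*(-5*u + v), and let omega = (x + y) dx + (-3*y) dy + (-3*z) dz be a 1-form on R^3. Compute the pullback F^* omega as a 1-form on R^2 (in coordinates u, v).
F^* omega = (-150*u^3 - 5*u^2 - 75*u*v^2 + u + 15*v^3 + v) du + (-75*u^2*v - 5*u^2 + 45*u*v^2 + u - 6*v^3 + v) dv

Using F^*(f dg) = (f ∘ F) d(g ∘ F), substitute each coordinate x_i by F_i(u, v) in f_i, and replace dx_i by d F_i = (∂F_i/∂u) du + (∂F_i/∂v) dv.
  For the x component: f_1(F) = -5*u^2 + u + v; d F_1 = (1) du + (1) dv
  For the y component: f_2(F) = 15*u^2; d F_2 = (-10*u) du + (0) dv
  For the z component: f_3(F) = 3*v*(5*u - v); d F_3 = (-5*v) du + (-5*u + 2*v) dv
Combining and collecting du, dv coefficients:
  coeff of du: -150*u^3 - 5*u^2 - 75*u*v^2 + u + 15*v^3 + v
  coeff of dv: -75*u^2*v - 5*u^2 + 45*u*v^2 + u - 6*v^3 + v
F^* omega = (-150*u^3 - 5*u^2 - 75*u*v^2 + u + 15*v^3 + v) du + (-75*u^2*v - 5*u^2 + 45*u*v^2 + u - 6*v^3 + v) dv.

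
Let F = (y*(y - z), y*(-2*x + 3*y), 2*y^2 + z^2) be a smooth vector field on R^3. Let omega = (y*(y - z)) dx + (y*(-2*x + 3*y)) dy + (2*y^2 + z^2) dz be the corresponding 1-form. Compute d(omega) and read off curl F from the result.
d(omega) = (4*y) dy ∧ dz + (-y) dz ∧ dx + (-4*y + z) dx ∧ dy; curl F = (4*y, -y, -4*y + z)

d omega = sum_{i<j} (∂f_j/∂x_i - ∂f_i/∂x_j) dx_i ∧ dx_j. Under the identification (dy ∧ dz, dz ∧ dx, dx ∧ dy) ↔ (e_x, e_y, e_z), the coefficients are exactly the components of curl F. Compute:
  ∂R/∂y - ∂Q/∂z = (4*y) - (0) = 4*y
  ∂P/∂z - ∂R/∂x = (-y) - (0) = -y
  ∂Q/∂x - ∂P/∂y = (-2*y) - (2*y - z) = -4*y + z.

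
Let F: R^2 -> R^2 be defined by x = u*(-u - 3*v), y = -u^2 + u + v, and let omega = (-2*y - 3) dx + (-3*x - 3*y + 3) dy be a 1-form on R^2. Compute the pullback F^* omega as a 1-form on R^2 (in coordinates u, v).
F^* omega = (-16*u^3 - 24*u^2*v + 16*u^2 + 25*u*v - 3*u + 6*v^2 + 6*v + 3) du + (-6*u^3 + 12*u^2 + 15*u*v + 6*u - 3*v + 3) dv

Using F^*(f dg) = (f ∘ F) d(g ∘ F), substitute each coordinate x_i by F_i(u, v) in f_i, and replace dx_i by d F_i = (∂F_i/∂u) du + (∂F_i/∂v) dv.
  For the x component: f_1(F) = 2*u^2 - 2*u - 2*v - 3; d F_1 = (-2*u - 3*v) du + (-3*u) dv
  For the y component: f_2(F) = 6*u^2 + 9*u*v - 3*u - 3*v + 3; d F_2 = (1 - 2*u) du + (1) dv
Combining and collecting du, dv coefficients:
  coeff of du: -16*u^3 - 24*u^2*v + 16*u^2 + 25*u*v - 3*u + 6*v^2 + 6*v + 3
  coeff of dv: -6*u^3 + 12*u^2 + 15*u*v + 6*u - 3*v + 3
F^* omega = (-16*u^3 - 24*u^2*v + 16*u^2 + 25*u*v - 3*u + 6*v^2 + 6*v + 3) du + (-6*u^3 + 12*u^2 + 15*u*v + 6*u - 3*v + 3) dv.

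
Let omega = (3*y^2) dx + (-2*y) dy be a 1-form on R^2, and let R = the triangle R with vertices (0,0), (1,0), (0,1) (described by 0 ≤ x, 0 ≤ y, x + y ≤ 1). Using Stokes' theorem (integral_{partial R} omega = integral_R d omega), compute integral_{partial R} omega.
integral_(partial R) omega = -1

Stokes: integral_partial_R omega = integral_R d omega with d omega = (∂Q/∂x - ∂P/∂y) dx ∧ dy.
  ∂Q/∂x = 0
  ∂P/∂y = 6*y
  integrand = ∂Q/∂x - ∂P/∂y = -6*y.
Integrating over R: integral_0^1 integral_0^{1-x} (-6*y) dy dx = -1.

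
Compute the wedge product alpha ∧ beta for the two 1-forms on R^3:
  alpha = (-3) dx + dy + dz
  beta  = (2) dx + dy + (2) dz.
alpha ∧ beta = (-5) dx ∧ dy + (-8) dx ∧ dz + (1) dy ∧ dz

Distribute the wedge, using dx_i ∧ dx_j = -dx_j ∧ dx_i and dx_i ∧ dx_i = 0. For each pair (i, j) with i < j, the coefficient of dx_i ∧ dx_j in alpha ∧ beta is (alpha_i * beta_j - alpha_j * beta_i). Collecting: alpha ∧ beta = (-5) dx ∧ dy + (-8) dx ∧ dz + (1) dy ∧ dz.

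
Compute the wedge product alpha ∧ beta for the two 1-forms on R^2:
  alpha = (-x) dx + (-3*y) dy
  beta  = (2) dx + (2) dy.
alpha ∧ beta = (-2*x + 6*y) dx ∧ dy

Distribute the wedge, using dx_i ∧ dx_j = -dx_j ∧ dx_i and dx_i ∧ dx_i = 0. For each pair (i, j) with i < j, the coefficient of dx_i ∧ dx_j in alpha ∧ beta is (alpha_i * beta_j - alpha_j * beta_i). Collecting: alpha ∧ beta = (-2*x + 6*y) dx ∧ dy.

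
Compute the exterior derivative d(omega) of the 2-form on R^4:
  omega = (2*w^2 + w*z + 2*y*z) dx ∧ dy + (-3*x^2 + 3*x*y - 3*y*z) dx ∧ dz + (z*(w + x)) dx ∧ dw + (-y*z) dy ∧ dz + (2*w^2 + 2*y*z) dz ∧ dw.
d(omega) = (w - 3*x + 2*y + 3*z) dx ∧ dy ∧ dz + (4*w + z) dx ∧ dy ∧ dw + (-w - x) dx ∧ dz ∧ dw + (2*z) dy ∧ dz ∧ dw

For a 2-form omega = sum_{i<j} g_{ij} dx_i ∧ dx_j, the exterior derivative is
  d(omega) = sum_{i<j} d(g_{ij}) ∧ dx_i ∧ dx_j = sum_{i<j, k} (∂g_{ij}/∂x_k) dx_k ∧ dx_i ∧ dx_j.
Expand each term, using dx_k ∧ dx_i ∧ dx_j = sgn(permutation) dx_{(a)} ∧ dx_{(b)} ∧ dx_{(c)} with (a < b < c) sorted:
  d(2*w^2 + w*z + 2*y*z) includes (∂/∂z)(2*w^2 + w*z + 2*y*z) dz = (w + 2*y) dz, which multiplied by dx ∧ dy gives (w + 2*y) dx ∧ dy ∧ dz
  d(2*w^2 + w*z + 2*y*z) includes (∂/∂w)(2*w^2 + w*z + 2*y*z) dw = (4*w + z) dw, which multiplied by dx ∧ dy gives (4*w + z) dx ∧ dy ∧ dw
  d(-3*x^2 + 3*x*y - 3*y*z) includes (∂/∂y)(-3*x^2 + 3*x*y - 3*y*z) dy = (3*x - 3*z) dy, which multiplied by dx ∧ dz gives (-3*x + 3*z) dx ∧ dy ∧ dz
  d(z*(w + x)) includes (∂/∂z)(z*(w + x)) dz = (w + x) dz, which multiplied by dx ∧ dw gives (-w - x) dx ∧ dz ∧ dw
  d(2*w^2 + 2*y*z) includes (∂/∂y)(2*w^2 + 2*y*z) dy = (2*z) dy, which multiplied by dz ∧ dw gives (2*z) dy ∧ dz ∧ dw
Collecting like 3-forms: d(omega) = (w - 3*x + 2*y + 3*z) dx ∧ dy ∧ dz + (4*w + z) dx ∧ dy ∧ dw + (-w - x) dx ∧ dz ∧ dw + (2*z) dy ∧ dz ∧ dw.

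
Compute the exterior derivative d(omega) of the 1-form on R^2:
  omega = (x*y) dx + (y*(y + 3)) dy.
d(omega) = (-x) dx ∧ dy

For a 1-form omega = sum_i f_i dx_i, the exterior derivative is
  d(omega) = sum_{i < j} (∂f_j/∂x_i - ∂f_i/∂x_j) dx_i ∧ dx_j.
  coefficient of dx ∧ dy: ∂f_2/∂x - ∂f_1/∂y = ∂(y*(y + 3))/∂x - ∂(x*y)/∂y = -x
Assembling: d(omega) = (-x) dx ∧ dy.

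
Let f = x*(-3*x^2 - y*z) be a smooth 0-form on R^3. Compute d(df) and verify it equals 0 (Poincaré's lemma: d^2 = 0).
d(df) = 0

Step 1: df = sum_i (∂f/∂x_i) dx_i = (-9*x^2 - y*z) dx + (-x*z) dy + (-x*y) dz.
Step 2: Apply d again. Using the 1-form formula, the coefficient of dx ∧ dy in d(df) is ∂^2 f/∂x ∂y - ∂^2 f/∂y ∂x = (-z) - (-z) = 0 (equality of mixed partials for smooth f).
Similarly for dx ∧ dz and dy ∧ dz — all coefficients vanish. So d(df) = 0.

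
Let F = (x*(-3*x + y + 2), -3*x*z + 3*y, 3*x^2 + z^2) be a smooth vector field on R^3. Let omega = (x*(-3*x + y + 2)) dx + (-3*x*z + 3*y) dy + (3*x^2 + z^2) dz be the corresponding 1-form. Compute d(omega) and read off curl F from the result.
d(omega) = (3*x) dy ∧ dz + (-6*x) dz ∧ dx + (-x - 3*z) dx ∧ dy; curl F = (3*x, -6*x, -x - 3*z)

d omega = sum_{i<j} (∂f_j/∂x_i - ∂f_i/∂x_j) dx_i ∧ dx_j. Under the identification (dy ∧ dz, dz ∧ dx, dx ∧ dy) ↔ (e_x, e_y, e_z), the coefficients are exactly the components of curl F. Compute:
  ∂R/∂y - ∂Q/∂z = (0) - (-3*x) = 3*x
  ∂P/∂z - ∂R/∂x = (0) - (6*x) = -6*x
  ∂Q/∂x - ∂P/∂y = (-3*z) - (x) = -x - 3*z.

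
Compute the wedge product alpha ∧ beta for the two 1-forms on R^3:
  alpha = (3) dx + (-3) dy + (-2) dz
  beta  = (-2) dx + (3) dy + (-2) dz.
alpha ∧ beta = (3) dx ∧ dy + (-10) dx ∧ dz + (12) dy ∧ dz

Distribute the wedge, using dx_i ∧ dx_j = -dx_j ∧ dx_i and dx_i ∧ dx_i = 0. For each pair (i, j) with i < j, the coefficient of dx_i ∧ dx_j in alpha ∧ beta is (alpha_i * beta_j - alpha_j * beta_i). Collecting: alpha ∧ beta = (3) dx ∧ dy + (-10) dx ∧ dz + (12) dy ∧ dz.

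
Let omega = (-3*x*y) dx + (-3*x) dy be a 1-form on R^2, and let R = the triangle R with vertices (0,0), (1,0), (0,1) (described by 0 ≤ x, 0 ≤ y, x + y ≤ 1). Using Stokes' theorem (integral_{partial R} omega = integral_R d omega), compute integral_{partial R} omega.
integral_(partial R) omega = -1

Stokes: integral_partial_R omega = integral_R d omega with d omega = (∂Q/∂x - ∂P/∂y) dx ∧ dy.
  ∂Q/∂x = -3
  ∂P/∂y = -3*x
  integrand = ∂Q/∂x - ∂P/∂y = 3*x - 3.
Integrating over R: integral_0^1 integral_0^{1-x} (3*x - 3) dy dx = -1.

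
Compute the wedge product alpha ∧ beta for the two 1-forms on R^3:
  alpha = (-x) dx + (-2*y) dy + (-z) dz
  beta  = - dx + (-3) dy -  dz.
alpha ∧ beta = (3*x - 2*y) dx ∧ dy + (x - z) dx ∧ dz + (2*y - 3*z) dy ∧ dz

Distribute the wedge, using dx_i ∧ dx_j = -dx_j ∧ dx_i and dx_i ∧ dx_i = 0. For each pair (i, j) with i < j, the coefficient of dx_i ∧ dx_j in alpha ∧ beta is (alpha_i * beta_j - alpha_j * beta_i). Collecting: alpha ∧ beta = (3*x - 2*y) dx ∧ dy + (x - z) dx ∧ dz + (2*y - 3*z) dy ∧ dz.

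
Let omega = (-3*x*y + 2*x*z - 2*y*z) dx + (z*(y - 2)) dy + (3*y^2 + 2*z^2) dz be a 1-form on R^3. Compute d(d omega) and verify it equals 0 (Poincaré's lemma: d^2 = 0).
d(d omega) = 0

Step 1: d omega = sum_{i<j} (∂f_j/∂x_i - ∂f_i/∂x_j) dx_i ∧ dx_j:
  coeff of dx ∧ dy: 3*x + 2*z
  coeff of dx ∧ dz: -2*x + 2*y
  coeff of dy ∧ dz: 5*y + 2
Step 2: Apply d again to each 2-form coefficient. The only possible 3-form in R^3 is dx ∧ dy ∧ dz, with coefficient
  ∂(coeff of dy∧dz)/∂x - ∂(coeff of dx∧dz)/∂y + ∂(coeff of dx∧dy)/∂z
  = ∂/∂x (5*y + 2) - ∂/∂y (-2*x + 2*y) + ∂/∂z (3*x + 2*z).
Each of these terms simplifies to sums of mixed partials that cancel in pairs. The result is 0 (by equality of mixed partials for smooth functions — Schwarz / Clairaut).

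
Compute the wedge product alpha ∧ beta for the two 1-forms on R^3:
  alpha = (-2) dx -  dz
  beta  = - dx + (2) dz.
alpha ∧ beta = (-5) dx ∧ dz

Distribute the wedge, using dx_i ∧ dx_j = -dx_j ∧ dx_i and dx_i ∧ dx_i = 0. For each pair (i, j) with i < j, the coefficient of dx_i ∧ dx_j in alpha ∧ beta is (alpha_i * beta_j - alpha_j * beta_i). Collecting: alpha ∧ beta = (-5) dx ∧ dz.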